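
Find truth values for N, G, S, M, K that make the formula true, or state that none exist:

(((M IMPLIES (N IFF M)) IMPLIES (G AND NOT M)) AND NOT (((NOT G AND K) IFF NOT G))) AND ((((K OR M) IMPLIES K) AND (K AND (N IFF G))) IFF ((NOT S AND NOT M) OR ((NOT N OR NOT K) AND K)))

N = False; G = False; S = True; M = True; K = False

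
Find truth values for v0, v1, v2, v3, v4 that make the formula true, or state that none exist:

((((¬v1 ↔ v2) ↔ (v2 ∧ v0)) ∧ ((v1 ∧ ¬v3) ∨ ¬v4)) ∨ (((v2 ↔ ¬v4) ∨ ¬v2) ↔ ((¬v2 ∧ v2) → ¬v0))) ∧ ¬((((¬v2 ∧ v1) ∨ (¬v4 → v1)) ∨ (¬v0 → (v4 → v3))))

The conjunct ¬((((¬v2 ∧ v1) ∨ (¬v4 → v1)) ∨ (¬v0 → (v4 → v3)))) is unsatisfiable on its own:
  v4 = True: this becomes ¬((True ∨ (¬v0 → v3))) = False.
  v4 = False: this becomes ¬((((¬v2 ∧ v1) ∨ v1) ∨ True)) = False.
So the whole conjunction is unsatisfiable.

UNSATISFIABLE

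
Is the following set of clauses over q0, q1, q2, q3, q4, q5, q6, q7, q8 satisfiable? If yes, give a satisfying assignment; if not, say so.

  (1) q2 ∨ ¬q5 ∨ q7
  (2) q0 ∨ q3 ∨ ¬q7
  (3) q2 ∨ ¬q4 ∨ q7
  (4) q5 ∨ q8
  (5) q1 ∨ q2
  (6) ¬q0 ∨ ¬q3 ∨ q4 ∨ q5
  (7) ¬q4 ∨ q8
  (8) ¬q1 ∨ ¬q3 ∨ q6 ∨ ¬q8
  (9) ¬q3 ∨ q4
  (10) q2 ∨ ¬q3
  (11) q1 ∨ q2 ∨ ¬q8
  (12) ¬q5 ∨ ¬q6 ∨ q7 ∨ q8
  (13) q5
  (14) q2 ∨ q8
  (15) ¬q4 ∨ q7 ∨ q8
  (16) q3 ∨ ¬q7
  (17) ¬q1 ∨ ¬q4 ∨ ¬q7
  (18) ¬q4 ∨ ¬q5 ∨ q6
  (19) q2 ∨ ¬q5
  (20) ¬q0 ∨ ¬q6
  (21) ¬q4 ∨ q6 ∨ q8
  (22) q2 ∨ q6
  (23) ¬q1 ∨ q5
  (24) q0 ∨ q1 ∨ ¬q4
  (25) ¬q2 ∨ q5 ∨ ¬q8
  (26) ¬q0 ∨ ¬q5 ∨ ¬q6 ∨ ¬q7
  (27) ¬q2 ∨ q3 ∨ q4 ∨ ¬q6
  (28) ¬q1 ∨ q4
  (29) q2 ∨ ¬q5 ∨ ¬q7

Unit clause (q5) forces q5 = True.
In (q2 ∨ ¬q5) only q2 is left, so q2 = True.
Set q0 = True.
  then (¬q0 ∨ ¬q6) forces q6 = False.
  then (¬q4 ∨ ¬q5 ∨ q6) forces q4 = False.
  then (¬q1 ∨ q4) forces q1 = False.
  then (¬q3 ∨ q4) forces q3 = False.
  then (q3 ∨ ¬q7) forces q7 = False.
Set q8 = False.
All clauses satisfied.

q0 = True, q1 = False, q2 = True, q3 = False, q4 = False, q5 = True, q6 = False, q7 = False, q8 = False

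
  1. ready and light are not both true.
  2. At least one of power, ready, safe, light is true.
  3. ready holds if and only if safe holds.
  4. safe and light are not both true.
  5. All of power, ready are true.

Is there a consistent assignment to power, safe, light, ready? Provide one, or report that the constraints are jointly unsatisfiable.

power: True, safe: True, light: False, ready: True

  (1) ready=T, light=F — not both ✓
  (2) {power, ready, safe, light}: 3 true — at least one ✓
  (3) ready=T, safe=T — same ✓
  (4) safe=T, light=F — not both ✓
  (5) {power, ready}: all 2 true ✓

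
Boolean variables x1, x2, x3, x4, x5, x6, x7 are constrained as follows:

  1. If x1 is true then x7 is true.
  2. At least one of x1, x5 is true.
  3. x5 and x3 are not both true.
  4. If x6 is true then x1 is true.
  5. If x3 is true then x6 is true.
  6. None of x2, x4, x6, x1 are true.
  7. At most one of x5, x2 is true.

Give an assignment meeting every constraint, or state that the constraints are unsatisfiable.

x1 = False, x2 = False, x3 = False, x4 = False, x5 = True, x6 = False, x7 = True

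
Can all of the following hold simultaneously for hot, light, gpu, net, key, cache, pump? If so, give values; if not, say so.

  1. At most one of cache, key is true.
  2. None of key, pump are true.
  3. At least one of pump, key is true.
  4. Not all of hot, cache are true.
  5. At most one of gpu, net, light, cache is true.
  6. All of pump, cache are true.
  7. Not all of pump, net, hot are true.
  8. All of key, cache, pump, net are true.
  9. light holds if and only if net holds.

Case key = True:
  Constraint (2) is violated (key=T) — contradiction.
Case key = False:
  Constraint (8) is violated (key=F) — contradiction.
Both cases fail — unsatisfiable.

Unsatisfiable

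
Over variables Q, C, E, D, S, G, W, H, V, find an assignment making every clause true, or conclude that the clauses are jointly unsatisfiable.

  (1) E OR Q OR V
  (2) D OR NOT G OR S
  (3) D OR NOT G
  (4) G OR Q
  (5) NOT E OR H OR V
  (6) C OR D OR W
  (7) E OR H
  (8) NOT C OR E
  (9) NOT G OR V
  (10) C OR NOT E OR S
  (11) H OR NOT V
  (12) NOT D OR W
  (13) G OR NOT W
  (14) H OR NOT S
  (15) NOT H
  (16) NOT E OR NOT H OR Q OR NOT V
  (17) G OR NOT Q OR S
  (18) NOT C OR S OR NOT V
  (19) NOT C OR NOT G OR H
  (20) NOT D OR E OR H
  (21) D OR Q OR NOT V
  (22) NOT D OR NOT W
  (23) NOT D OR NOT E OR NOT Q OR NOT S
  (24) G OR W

Unsatisfiable

Case H = True:
  Clause (NOT H) is falsified — contradiction.
Case H = False:
  (E OR H) forces E = True.
  (NOT E OR H OR V) forces V = True.
  Clause (H OR NOT V) is falsified — contradiction.
Both cases fail, so the formula is unsatisfiable.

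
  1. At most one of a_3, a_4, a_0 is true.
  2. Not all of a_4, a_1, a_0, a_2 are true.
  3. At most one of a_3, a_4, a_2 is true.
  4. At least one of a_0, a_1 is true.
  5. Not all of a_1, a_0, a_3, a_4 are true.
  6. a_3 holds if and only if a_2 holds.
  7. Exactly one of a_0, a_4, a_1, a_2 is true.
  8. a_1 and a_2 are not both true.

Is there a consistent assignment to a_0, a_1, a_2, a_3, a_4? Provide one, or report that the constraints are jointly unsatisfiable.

a_0 = True; a_1 = False; a_2 = False; a_3 = False; a_4 = False

  (1) {a_3, a_4, a_0}: 1 true — at most one ✓
  (2) {a_4, a_1, a_0, a_2}: 1/4 true — not all ✓
  (3) {a_3, a_4, a_2}: 0 true — at most one ✓
  (4) {a_0, a_1}: 1 true — at least one ✓
  (5) {a_1, a_0, a_3, a_4}: 1/4 true — not all ✓
  (6) a_3=F, a_2=F — same ✓
  (7) {a_0, a_4, a_1, a_2}: 1 true — exactly one ✓
  (8) a_1=F, a_2=F — not both ✓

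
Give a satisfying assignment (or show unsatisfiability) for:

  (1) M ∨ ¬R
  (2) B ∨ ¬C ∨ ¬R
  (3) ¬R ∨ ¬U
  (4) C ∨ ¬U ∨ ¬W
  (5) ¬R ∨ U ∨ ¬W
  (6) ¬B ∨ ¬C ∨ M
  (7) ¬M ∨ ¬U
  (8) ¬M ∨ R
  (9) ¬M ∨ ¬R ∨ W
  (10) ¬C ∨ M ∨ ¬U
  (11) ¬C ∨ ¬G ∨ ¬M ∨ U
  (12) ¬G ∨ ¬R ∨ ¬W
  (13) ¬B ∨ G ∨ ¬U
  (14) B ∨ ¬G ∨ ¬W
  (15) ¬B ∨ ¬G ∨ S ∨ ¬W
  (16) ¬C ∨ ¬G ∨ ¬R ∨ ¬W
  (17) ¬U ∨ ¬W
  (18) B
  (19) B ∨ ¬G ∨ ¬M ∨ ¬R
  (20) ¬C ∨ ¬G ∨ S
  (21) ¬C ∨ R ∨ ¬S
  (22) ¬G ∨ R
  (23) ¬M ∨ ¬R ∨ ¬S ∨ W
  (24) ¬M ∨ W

C = False, W = False, G = False, R = False, U = False, B = True, S = True, M = False

Unit clause (B) forces B = True.
Try C = True:
  (¬B ∨ ¬C ∨ M) forces M = True.
  (¬M ∨ ¬U) forces U = False.
  (¬M ∨ R) forces R = True.
  (¬R ∨ U ∨ ¬W) forces W = False.
  clause (¬M ∨ ¬R ∨ W) is falsified — backtrack.
So C = False.
Set W = False.
  then (¬M ∨ W) forces M = False.
  then (M ∨ ¬R) forces R = False.
  then (¬G ∨ R) forces G = False.
  then (¬B ∨ G ∨ ¬U) forces U = False.
Set S = True.
All clauses satisfied.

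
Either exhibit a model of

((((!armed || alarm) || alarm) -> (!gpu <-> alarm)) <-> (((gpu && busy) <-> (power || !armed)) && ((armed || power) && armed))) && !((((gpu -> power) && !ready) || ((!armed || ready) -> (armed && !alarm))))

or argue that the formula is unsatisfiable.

alarm: False, busy: True, armed: False, power: False, gpu: False, ready: True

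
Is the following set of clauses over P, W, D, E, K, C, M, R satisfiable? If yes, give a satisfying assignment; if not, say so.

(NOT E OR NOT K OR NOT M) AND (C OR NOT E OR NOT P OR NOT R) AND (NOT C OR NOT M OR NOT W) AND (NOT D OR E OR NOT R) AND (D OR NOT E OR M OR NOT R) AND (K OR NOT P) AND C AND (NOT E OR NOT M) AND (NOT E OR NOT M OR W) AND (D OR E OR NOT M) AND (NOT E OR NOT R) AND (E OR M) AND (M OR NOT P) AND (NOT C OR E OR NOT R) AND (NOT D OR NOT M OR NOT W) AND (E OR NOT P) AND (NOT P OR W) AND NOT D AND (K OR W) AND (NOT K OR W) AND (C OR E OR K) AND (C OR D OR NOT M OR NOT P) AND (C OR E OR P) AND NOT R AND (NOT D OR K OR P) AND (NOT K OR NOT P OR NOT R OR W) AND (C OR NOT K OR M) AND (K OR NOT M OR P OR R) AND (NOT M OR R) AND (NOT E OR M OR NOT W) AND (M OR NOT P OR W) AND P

The formula is unsatisfiable.

Case P = True:
  (K OR NOT P) forces K = True.
  (C) forces C = True.
  (M OR NOT P) forces M = True.
  (NOT E OR NOT K OR NOT M) forces E = False.
  Clause (E OR NOT P) is falsified — contradiction.
Case P = False:
  Clause (P) is falsified — contradiction.
Both cases fail, so the formula is unsatisfiable.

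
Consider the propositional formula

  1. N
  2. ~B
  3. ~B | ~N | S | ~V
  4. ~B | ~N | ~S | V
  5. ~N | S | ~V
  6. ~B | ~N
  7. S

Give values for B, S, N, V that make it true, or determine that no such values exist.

B = False, S = True, N = True, V = False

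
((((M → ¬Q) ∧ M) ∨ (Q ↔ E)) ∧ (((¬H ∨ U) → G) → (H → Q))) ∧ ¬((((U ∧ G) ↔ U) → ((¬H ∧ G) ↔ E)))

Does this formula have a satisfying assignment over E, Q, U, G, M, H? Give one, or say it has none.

E = False; Q = False; U = False; G = True; M = False; H = False

  (((M → ¬Q) ∧ M) ∨ (Q ↔ E)) ∧ (((¬H ∨ U) → G) → (H → Q)) = True
    ((M → ¬Q) ∧ M) ∨ (Q ↔ E) = True
      (M → ¬Q) ∧ M = False
        M → ¬Q = True
          ¬Q = True
      Q ↔ E = True
    ((¬H ∨ U) → G) → (H → Q) = True
      (¬H ∨ U) → G = True
        ¬H ∨ U = True
          ¬H = True
      H → Q = True
  ¬((((U ∧ G) ↔ U) → ((¬H ∧ G) ↔ E))) = True
    ((U ∧ G) ↔ U) → ((¬H ∧ G) ↔ E) = False
      (U ∧ G) ↔ U = True
        U ∧ G = False
      (¬H ∧ G) ↔ E = False
        ¬H ∧ G = True
          ¬H = True
Both conjuncts True, so the formula holds.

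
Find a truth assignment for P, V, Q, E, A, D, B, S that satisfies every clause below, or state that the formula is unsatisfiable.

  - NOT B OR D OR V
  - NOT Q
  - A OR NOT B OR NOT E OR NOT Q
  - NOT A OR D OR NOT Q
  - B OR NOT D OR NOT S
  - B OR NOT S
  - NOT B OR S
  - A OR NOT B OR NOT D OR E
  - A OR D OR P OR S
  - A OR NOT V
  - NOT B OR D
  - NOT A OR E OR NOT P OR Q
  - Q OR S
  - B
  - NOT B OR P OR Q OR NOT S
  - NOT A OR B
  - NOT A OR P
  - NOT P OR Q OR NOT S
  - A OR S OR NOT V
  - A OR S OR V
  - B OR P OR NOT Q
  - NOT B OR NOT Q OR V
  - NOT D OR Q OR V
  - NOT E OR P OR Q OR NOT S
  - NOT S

The formula is unsatisfiable.

Case Q = True:
  Clause (NOT Q) is falsified — contradiction.
Case Q = False:
  (Q OR S) forces S = True.
  Clause (NOT S) is falsified — contradiction.
Both cases fail, so the formula is unsatisfiable.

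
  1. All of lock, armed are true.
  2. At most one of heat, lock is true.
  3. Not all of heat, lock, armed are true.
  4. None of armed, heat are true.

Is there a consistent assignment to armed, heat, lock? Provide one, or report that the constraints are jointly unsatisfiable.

Unsatisfiable — no assignment works.

Case armed = True:
  Constraint (4) is violated (armed=T) — contradiction.
Case armed = False:
  Constraint (1) is violated (armed=F) — contradiction.
Both cases fail — unsatisfiable.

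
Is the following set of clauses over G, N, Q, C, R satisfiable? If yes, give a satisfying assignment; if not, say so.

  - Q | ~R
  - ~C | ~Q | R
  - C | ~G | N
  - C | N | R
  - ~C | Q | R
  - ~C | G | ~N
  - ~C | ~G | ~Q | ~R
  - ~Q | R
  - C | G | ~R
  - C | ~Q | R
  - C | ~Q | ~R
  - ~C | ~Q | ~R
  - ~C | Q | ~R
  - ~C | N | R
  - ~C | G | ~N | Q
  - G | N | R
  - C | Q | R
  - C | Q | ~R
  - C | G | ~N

Case Q = True:
  (~Q | R) forces R = True.
  (C | ~Q | ~R) forces C = True.
  Clause (~C | ~Q | ~R) is falsified — contradiction.
Case Q = False:
  (Q | ~R) forces R = False.
  (~C | Q | R) forces C = False.
  Clause (C | Q | R) is falsified — contradiction.
Both cases fail, so the formula is unsatisfiable.

No satisfying assignment exists.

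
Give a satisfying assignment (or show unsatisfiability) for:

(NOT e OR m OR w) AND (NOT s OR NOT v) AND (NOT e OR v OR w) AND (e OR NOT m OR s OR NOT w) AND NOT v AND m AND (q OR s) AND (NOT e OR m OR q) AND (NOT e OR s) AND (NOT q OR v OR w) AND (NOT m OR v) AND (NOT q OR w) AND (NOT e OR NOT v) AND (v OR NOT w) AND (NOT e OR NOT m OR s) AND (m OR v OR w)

The formula is unsatisfiable.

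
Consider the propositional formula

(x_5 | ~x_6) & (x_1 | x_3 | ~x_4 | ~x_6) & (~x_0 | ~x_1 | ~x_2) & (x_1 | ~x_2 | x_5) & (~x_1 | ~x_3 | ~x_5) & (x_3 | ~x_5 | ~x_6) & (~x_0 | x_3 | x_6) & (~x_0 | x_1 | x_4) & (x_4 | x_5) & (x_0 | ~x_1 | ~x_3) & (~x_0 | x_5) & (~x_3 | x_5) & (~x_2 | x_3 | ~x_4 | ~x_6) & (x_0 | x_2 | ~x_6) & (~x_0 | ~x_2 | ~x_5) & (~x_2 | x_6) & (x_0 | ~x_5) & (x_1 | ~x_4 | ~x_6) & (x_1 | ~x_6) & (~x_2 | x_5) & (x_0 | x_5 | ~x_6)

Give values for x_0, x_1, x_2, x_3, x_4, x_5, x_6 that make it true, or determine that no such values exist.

Set x_0 = False.
  then (x_0 | ~x_5) forces x_5 = False.
  then (~x_2 | x_5) forces x_2 = False.
  then (x_0 | x_5 | ~x_6) forces x_6 = False.
  then (x_4 | x_5) forces x_4 = True.
  then (~x_3 | x_5) forces x_3 = False.
Set x_1 = False.
All clauses satisfied.

x_0 = False, x_1 = False, x_2 = False, x_3 = False, x_4 = True, x_5 = False, x_6 = False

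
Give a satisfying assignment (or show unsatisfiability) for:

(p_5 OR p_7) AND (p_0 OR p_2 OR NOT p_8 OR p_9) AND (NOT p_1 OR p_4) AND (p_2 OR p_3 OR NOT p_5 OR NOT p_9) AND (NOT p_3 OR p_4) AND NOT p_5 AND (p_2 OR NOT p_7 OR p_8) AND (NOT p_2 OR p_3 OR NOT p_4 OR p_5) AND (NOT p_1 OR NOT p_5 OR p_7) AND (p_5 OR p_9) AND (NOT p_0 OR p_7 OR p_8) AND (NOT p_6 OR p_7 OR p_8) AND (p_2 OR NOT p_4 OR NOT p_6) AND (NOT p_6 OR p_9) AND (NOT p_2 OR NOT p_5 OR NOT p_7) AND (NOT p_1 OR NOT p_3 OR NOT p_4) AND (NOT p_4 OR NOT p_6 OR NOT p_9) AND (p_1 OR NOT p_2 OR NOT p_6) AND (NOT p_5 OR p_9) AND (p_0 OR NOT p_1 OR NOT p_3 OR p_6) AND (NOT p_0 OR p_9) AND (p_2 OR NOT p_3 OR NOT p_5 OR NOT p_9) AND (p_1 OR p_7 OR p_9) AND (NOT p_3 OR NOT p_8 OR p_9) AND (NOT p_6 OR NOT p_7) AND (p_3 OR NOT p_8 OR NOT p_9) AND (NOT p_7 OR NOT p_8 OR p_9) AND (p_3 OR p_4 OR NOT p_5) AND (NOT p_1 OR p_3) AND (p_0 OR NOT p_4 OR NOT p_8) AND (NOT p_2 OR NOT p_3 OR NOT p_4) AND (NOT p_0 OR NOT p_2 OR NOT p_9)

p_0 = True; p_1 = False; p_2 = False; p_3 = True; p_4 = True; p_5 = False; p_6 = False; p_7 = True; p_8 = True; p_9 = True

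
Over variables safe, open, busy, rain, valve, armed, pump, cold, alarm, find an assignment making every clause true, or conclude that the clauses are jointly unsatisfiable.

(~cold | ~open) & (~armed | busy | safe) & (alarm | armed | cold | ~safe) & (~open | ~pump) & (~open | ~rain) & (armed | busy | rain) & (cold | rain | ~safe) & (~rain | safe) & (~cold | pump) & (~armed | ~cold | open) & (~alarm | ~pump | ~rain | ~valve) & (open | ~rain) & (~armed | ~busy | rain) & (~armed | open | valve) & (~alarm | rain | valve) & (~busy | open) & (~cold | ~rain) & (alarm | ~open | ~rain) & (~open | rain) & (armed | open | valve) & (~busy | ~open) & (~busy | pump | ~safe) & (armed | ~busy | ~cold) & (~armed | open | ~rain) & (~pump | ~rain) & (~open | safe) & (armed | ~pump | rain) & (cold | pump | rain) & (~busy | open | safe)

Case rain = True:
  (~open | ~rain) forces open = False.
  Clause (open | ~rain) is falsified — contradiction.
Case rain = False:
  (~open | rain) forces open = False.
  (~busy | open) forces busy = False.
  (armed | busy | rain) forces armed = True.
  (~armed | busy | safe) forces safe = True.
  (cold | rain | ~safe) forces cold = True.
  Clause (~armed | ~cold | open) is falsified — contradiction.
Both cases fail, so the formula is unsatisfiable.

No satisfying assignment exists.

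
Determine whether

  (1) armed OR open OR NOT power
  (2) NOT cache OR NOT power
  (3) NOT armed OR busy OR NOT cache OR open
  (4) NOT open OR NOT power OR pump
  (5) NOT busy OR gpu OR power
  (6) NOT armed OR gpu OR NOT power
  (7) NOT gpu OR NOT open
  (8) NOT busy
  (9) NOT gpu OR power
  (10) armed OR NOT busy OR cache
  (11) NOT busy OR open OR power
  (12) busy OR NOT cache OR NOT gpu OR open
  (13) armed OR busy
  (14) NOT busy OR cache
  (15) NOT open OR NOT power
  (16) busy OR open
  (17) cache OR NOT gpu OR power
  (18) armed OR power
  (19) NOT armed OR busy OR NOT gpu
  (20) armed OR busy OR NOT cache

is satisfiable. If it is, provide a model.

Unit clause (NOT busy) forces busy = False.
In (armed OR busy) only armed is left, so armed = True.
In (busy OR open) only open is left, so open = True.
In (NOT armed OR busy OR NOT gpu) only NOT gpu is left, so gpu = False.
In (NOT armed OR gpu OR NOT power) only NOT power is left, so power = False.
Set pump = True.
Set cache = False.
All clauses satisfied.

gpu = False, power = False, open = True, busy = False, pump = True, cache = False, armed = True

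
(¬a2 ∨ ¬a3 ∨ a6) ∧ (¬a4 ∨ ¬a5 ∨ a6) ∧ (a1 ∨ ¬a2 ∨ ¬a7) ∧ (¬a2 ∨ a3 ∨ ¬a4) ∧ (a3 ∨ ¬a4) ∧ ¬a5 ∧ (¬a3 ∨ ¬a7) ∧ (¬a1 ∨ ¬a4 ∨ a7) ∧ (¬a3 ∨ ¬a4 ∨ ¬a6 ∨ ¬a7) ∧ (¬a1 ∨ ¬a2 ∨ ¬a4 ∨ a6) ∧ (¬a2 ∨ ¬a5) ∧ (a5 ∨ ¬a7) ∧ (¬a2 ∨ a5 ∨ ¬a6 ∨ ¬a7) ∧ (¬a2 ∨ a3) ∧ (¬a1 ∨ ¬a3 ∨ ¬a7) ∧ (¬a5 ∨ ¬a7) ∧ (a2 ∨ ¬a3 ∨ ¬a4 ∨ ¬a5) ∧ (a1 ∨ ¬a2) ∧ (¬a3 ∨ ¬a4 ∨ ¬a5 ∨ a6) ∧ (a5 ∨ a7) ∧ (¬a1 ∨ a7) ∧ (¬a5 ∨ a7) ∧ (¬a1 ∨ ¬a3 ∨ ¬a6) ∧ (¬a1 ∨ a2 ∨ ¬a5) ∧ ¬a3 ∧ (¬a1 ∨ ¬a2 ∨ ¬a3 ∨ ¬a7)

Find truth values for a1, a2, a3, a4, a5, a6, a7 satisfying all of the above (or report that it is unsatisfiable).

UNSATISFIABLE

Case a5 = True:
  Clause (¬a5) is falsified — contradiction.
Case a5 = False:
  (a5 ∨ ¬a7) forces a7 = False.
  Clause (a5 ∨ a7) is falsified — contradiction.
Both cases fail, so the formula is unsatisfiable.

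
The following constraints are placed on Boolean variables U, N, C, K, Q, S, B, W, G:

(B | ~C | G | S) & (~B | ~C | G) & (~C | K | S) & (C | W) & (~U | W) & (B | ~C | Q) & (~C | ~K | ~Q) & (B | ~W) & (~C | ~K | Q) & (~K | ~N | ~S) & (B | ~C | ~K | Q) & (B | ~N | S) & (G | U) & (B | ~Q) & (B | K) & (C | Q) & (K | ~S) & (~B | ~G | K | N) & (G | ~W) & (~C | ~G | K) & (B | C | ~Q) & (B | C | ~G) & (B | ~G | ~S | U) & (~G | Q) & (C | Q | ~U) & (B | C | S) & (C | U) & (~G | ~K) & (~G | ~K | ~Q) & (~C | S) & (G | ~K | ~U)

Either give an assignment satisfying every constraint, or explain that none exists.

U=T, N=T, C=F, K=F, Q=T, S=F, B=T, W=T, G=T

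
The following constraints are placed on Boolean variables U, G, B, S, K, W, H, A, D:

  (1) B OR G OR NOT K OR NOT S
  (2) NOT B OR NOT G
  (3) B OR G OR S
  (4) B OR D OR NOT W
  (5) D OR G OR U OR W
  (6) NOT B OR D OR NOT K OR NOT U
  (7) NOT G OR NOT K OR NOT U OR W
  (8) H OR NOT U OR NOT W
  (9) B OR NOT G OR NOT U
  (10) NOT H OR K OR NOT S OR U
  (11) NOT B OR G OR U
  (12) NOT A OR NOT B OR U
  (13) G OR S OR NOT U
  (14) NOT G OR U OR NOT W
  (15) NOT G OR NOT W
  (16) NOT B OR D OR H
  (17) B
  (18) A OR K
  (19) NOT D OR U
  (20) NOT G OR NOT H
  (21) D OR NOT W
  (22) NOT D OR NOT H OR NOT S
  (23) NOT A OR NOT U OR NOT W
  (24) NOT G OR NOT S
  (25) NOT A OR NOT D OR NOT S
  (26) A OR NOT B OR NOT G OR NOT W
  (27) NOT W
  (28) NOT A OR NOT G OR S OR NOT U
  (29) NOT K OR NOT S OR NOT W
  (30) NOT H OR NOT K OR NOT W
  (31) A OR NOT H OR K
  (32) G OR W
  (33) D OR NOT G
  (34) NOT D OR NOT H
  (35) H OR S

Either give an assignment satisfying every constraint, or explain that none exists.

Case W = True:
  Clause (NOT W) is falsified — contradiction.
Case W = False:
  (B) forces B = True.
  (NOT B OR NOT G) forces G = False.
  Clause (G OR W) is falsified — contradiction.
Both cases fail, so the formula is unsatisfiable.

No satisfying assignment exists.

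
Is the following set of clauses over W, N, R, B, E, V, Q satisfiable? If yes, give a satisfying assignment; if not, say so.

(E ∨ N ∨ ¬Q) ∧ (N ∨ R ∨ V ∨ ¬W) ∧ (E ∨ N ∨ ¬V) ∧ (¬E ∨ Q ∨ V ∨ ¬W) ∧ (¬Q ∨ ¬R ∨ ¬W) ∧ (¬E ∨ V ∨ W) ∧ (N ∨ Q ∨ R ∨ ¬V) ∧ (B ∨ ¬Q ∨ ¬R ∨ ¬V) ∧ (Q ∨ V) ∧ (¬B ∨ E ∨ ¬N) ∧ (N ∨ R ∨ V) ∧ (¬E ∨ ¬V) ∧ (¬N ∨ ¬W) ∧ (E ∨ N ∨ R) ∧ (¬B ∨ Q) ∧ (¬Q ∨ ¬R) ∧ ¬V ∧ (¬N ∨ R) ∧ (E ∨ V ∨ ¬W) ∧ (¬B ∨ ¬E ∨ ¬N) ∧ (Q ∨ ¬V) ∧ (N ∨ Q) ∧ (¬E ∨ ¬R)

Unsatisfiable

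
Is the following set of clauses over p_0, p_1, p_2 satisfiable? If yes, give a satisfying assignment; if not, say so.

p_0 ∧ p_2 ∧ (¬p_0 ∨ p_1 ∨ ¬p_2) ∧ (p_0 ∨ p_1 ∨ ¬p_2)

p_0 = True, p_1 = True, p_2 = True

Unit clause (p_0) forces p_0 = True.
Unit clause (p_2) forces p_2 = True.
In (¬p_0 ∨ p_1 ∨ ¬p_2) only p_1 is left, so p_1 = True.
All clauses satisfied.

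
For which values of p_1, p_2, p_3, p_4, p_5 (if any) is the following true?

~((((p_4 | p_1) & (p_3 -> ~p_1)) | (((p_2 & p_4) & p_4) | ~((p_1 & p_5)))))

p_1 = True; p_2 = False; p_3 = True; p_4 = False; p_5 = True

  ~((((p_4 | p_1) & (p_3 -> ~p_1)) | (((p_2 & p_4) & p_4) | ~((p_1 & p_5))))) = True
    ((p_4 | p_1) & (p_3 -> ~p_1)) | (((p_2 & p_4) & p_4) | ~((p_1 & p_5))) = False
      (p_4 | p_1) & (p_3 -> ~p_1) = False
        p_4 | p_1 = True
        p_3 -> ~p_1 = False
          ~p_1 = False
      ((p_2 & p_4) & p_4) | ~((p_1 & p_5)) = False
        (p_2 & p_4) & p_4 = False
          p_2 & p_4 = False
        ~((p_1 & p_5)) = False
          p_1 & p_5 = True
The formula evaluates to True.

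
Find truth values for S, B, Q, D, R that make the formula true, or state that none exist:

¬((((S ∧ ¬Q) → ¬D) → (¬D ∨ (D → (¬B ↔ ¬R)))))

S = True, B = False, Q = True, D = True, R = True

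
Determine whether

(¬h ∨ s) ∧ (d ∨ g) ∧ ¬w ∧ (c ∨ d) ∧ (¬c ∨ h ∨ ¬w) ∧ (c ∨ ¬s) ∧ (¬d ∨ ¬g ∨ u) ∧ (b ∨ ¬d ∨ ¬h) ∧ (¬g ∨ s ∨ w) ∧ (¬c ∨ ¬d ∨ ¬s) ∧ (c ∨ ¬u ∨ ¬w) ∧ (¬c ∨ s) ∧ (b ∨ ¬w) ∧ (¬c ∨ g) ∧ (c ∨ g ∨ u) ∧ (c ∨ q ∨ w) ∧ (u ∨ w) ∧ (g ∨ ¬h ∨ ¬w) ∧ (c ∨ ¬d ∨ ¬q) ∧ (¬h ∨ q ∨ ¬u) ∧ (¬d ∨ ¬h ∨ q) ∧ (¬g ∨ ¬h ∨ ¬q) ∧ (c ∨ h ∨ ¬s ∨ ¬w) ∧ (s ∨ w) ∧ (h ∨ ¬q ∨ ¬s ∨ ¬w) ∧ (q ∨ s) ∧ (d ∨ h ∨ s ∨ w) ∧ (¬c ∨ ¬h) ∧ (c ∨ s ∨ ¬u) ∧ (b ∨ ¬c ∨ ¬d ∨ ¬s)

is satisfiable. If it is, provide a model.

d: False, g: True, s: True, h: False, w: False, c: True, b: False, q: True, u: True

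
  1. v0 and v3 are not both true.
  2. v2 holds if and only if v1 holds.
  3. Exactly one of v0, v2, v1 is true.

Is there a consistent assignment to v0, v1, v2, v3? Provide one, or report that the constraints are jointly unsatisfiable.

v0=T, v1=F, v2=F, v3=F

  (1) v0=T, v3=F — not both ✓
  (2) v2=F, v1=F — same ✓
  (3) {v0, v2, v1}: 1 true — exactly one ✓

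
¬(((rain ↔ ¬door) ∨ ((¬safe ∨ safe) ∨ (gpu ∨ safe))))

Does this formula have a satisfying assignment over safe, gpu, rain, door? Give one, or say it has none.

Case safe = True: the formula becomes ¬(((rain ↔ ¬door) ∨ True)) = False.
Case safe = False: the formula becomes ¬(((rain ↔ ¬door) ∨ True)) = False.
Both cases fail — unsatisfiable.

The formula is unsatisfiable.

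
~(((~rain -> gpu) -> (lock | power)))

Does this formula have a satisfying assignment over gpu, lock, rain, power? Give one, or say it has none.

gpu: True, lock: False, rain: True, power: False

  ~(((~rain -> gpu) -> (lock | power))) = True
    (~rain -> gpu) -> (lock | power) = False
      ~rain -> gpu = True
        ~rain = False
      lock | power = False
The formula evaluates to True.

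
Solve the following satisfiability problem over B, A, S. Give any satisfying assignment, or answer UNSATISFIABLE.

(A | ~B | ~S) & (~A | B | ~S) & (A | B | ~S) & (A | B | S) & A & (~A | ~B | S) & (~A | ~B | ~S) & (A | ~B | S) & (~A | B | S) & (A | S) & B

The formula is unsatisfiable.

Case B = True:
  (A) forces A = True.
  (~A | ~B | S) forces S = True.
  Clause (~A | ~B | ~S) is falsified — contradiction.
Case B = False:
  Clause (B) is falsified — contradiction.
Both cases fail, so the formula is unsatisfiable.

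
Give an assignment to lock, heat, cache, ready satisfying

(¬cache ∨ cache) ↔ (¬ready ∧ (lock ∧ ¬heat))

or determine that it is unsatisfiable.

lock=T, heat=F, cache=F, ready=F

  (¬cache ∨ cache) ↔ (¬ready ∧ (lock ∧ ¬heat)) = True
    ¬cache ∨ cache = True
      ¬cache = True
    ¬ready ∧ (lock ∧ ¬heat) = True
      ¬ready = True
      lock ∧ ¬heat = True
        ¬heat = True
The formula evaluates to True.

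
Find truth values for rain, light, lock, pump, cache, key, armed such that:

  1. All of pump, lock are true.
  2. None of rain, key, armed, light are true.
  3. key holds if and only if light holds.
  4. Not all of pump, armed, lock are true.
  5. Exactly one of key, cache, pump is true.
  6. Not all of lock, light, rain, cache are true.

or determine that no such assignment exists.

rain = False, light = False, lock = True, pump = True, cache = False, key = False, armed = False

  (1) {pump, lock}: all 2 true ✓
  (2) {rain, key, armed, light}: 0 true — none ✓
  (3) key=F, light=F — same ✓
  (4) {pump, armed, lock}: 2/3 true — not all ✓
  (5) {key, cache, pump}: 1 true — exactly one ✓
  (6) {lock, light, rain, cache}: 1/4 true — not all ✓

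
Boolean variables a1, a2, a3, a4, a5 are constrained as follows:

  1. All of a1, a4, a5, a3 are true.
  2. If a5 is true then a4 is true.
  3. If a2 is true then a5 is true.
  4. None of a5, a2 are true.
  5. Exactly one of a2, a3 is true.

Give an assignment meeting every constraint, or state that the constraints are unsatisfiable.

Case a5 = True:
  Constraint (4) is violated (a5=T) — contradiction.
Case a5 = False:
  Constraint (1) is violated (a5=F) — contradiction.
Both cases fail — unsatisfiable.

UNSATISFIABLE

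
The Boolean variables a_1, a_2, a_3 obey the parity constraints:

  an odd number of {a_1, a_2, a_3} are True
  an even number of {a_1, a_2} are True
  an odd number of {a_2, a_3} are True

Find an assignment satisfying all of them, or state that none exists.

a_1: False, a_2: False, a_3: True

{a_1, a_2, a_3}: 1 true → odd ✓
{a_1, a_2}: 0 true → even ✓
{a_2, a_3}: 1 true → odd ✓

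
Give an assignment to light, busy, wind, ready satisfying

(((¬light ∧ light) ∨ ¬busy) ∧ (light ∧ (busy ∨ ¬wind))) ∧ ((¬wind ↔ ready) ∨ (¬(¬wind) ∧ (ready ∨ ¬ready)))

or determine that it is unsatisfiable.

light: True; busy: False; wind: False; ready: True

  ((¬light ∧ light) ∨ ¬busy) ∧ (light ∧ (busy ∨ ¬wind)) = True
    (¬light ∧ light) ∨ ¬busy = True
      ¬light ∧ light = False
        ¬light = False
      ¬busy = True
    light ∧ (busy ∨ ¬wind) = True
      busy ∨ ¬wind = True
        ¬wind = True
  (¬wind ↔ ready) ∨ (¬(¬wind) ∧ (ready ∨ ¬ready)) = True
    ¬wind ↔ ready = True
      ¬wind = True
    ¬(¬wind) ∧ (ready ∨ ¬ready) = False
      ¬(¬wind) = False
        ¬wind = True
      ready ∨ ¬ready = True
        ¬ready = False
Both conjuncts True, so the formula holds.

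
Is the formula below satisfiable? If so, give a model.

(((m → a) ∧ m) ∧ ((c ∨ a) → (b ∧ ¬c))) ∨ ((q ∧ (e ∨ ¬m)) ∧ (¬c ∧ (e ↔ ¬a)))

q=T; m=F; b=F; a=T; e=F; c=F

  (((m → a) ∧ m) ∧ ((c ∨ a) → (b ∧ ¬c))) ∨ ((q ∧ (e ∨ ¬m)) ∧ (¬c ∧ (e ↔ ¬a))) = True
    ((m → a) ∧ m) ∧ ((c ∨ a) → (b ∧ ¬c)) = False
      (m → a) ∧ m = False
        m → a = True
      (c ∨ a) → (b ∧ ¬c) = False
        c ∨ a = True
        b ∧ ¬c = False
          ¬c = True
    (q ∧ (e ∨ ¬m)) ∧ (¬c ∧ (e ↔ ¬a)) = True
      q ∧ (e ∨ ¬m) = True
        e ∨ ¬m = True
          ¬m = True
      ¬c ∧ (e ↔ ¬a) = True
        ¬c = True
        e ↔ ¬a = True
          ¬a = False
The formula evaluates to True.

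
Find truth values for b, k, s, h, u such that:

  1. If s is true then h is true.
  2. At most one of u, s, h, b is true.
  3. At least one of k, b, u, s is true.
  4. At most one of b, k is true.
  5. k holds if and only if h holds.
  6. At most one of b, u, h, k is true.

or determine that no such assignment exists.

b = True; k = False; s = False; h = False; u = False

  (1) s=F ⇒ h: vacuous ✓
  (2) {u, s, h, b}: 1 true — at most one ✓
  (3) {k, b, u, s}: 1 true — at least one ✓
  (4) {b, k}: 1 true — at most one ✓
  (5) k=F, h=F — same ✓
  (6) {b, u, h, k}: 1 true — at most one ✓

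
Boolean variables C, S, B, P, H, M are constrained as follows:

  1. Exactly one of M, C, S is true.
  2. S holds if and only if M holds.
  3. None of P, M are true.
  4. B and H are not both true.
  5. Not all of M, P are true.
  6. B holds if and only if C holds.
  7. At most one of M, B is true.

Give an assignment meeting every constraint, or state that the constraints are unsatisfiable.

C = True, S = False, B = True, P = False, H = False, M = False

  (1) {M, C, S}: 1 true — exactly one ✓
  (2) S=F, M=F — same ✓
  (3) {P, M}: 0 true — none ✓
  (4) B=T, H=F — not both ✓
  (5) {M, P}: 0/2 true — not all ✓
  (6) B=T, C=T — same ✓
  (7) {M, B}: 1 true — at most one ✓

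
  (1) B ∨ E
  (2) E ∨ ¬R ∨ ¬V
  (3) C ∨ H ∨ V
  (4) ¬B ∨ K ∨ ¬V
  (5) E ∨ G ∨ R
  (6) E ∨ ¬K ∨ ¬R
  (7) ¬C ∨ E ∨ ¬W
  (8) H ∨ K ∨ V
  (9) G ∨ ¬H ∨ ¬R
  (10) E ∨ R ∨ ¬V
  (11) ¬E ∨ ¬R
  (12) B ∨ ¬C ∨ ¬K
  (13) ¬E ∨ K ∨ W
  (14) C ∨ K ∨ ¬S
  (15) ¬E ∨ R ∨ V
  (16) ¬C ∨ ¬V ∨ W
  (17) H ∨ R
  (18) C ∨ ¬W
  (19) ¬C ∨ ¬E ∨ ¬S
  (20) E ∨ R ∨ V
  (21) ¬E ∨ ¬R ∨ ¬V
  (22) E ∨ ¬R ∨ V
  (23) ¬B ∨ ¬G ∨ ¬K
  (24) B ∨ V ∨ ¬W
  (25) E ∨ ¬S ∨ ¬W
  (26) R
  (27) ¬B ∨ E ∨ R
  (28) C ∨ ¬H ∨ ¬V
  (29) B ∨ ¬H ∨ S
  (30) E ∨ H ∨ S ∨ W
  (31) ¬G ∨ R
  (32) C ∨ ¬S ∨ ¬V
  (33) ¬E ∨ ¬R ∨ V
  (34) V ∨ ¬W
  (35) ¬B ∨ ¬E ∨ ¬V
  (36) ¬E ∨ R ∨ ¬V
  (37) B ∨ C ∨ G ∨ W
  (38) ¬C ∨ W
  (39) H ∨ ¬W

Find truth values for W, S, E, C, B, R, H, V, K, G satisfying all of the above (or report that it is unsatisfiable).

The formula is unsatisfiable.

Case R = True:
  (¬E ∨ ¬R) forces E = False.
  (B ∨ E) forces B = True.
  (E ∨ ¬R ∨ ¬V) forces V = False.
  Clause (E ∨ ¬R ∨ V) is falsified — contradiction.
Case R = False:
  Clause (R) is falsified — contradiction.
Both cases fail, so the formula is unsatisfiable.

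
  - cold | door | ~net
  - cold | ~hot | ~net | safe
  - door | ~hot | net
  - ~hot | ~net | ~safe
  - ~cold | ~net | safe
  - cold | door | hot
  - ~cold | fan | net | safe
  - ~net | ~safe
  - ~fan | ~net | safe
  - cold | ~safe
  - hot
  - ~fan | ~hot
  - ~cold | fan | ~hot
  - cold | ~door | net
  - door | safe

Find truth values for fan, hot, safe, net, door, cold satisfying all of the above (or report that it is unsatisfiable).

The formula is unsatisfiable.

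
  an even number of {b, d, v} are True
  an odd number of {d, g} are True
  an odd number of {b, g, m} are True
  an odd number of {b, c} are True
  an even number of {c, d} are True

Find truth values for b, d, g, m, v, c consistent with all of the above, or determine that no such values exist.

b=T; d=F; g=T; m=T; v=T; c=F

{b, d, v}: 2 true → even ✓
{d, g}: 1 true → odd ✓
{b, g, m}: 3 true → odd ✓
{b, c}: 1 true → odd ✓
{c, d}: 0 true → even ✓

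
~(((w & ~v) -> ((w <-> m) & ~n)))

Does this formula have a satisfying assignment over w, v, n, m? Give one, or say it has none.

w = True; v = False; n = True; m = True

  ~(((w & ~v) -> ((w <-> m) & ~n))) = True
    (w & ~v) -> ((w <-> m) & ~n) = False
      w & ~v = True
        ~v = True
      (w <-> m) & ~n = False
        w <-> m = True
        ~n = False
The formula evaluates to True.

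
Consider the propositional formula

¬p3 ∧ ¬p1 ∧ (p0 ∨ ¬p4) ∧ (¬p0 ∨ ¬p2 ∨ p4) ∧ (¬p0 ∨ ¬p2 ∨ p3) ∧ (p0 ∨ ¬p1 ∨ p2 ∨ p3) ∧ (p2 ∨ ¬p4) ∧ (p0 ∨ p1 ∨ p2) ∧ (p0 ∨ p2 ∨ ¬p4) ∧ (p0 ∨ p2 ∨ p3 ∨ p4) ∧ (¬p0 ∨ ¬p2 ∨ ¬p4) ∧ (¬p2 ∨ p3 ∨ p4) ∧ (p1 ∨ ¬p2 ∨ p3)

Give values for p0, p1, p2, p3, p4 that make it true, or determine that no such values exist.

p0 = True; p1 = False; p2 = False; p3 = False; p4 = False

Unit clause (¬p3) forces p3 = False.
Unit clause (¬p1) forces p1 = False.
In (p1 ∨ ¬p2 ∨ p3) only ¬p2 is left, so p2 = False.
In (p2 ∨ ¬p4) only ¬p4 is left, so p4 = False.
In (p0 ∨ p1 ∨ p2) only p0 is left, so p0 = True.
All clauses satisfied.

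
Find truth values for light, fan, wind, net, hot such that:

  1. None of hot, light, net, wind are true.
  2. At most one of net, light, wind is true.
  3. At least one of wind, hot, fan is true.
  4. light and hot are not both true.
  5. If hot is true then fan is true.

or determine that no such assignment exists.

light: False, fan: True, wind: False, net: False, hot: False

  (1) {hot, light, net, wind}: 0 true — none ✓
  (2) {net, light, wind}: 0 true — at most one ✓
  (3) {wind, hot, fan}: 1 true — at least one ✓
  (4) light=F, hot=F — not both ✓
  (5) hot=F ⇒ fan: vacuous ✓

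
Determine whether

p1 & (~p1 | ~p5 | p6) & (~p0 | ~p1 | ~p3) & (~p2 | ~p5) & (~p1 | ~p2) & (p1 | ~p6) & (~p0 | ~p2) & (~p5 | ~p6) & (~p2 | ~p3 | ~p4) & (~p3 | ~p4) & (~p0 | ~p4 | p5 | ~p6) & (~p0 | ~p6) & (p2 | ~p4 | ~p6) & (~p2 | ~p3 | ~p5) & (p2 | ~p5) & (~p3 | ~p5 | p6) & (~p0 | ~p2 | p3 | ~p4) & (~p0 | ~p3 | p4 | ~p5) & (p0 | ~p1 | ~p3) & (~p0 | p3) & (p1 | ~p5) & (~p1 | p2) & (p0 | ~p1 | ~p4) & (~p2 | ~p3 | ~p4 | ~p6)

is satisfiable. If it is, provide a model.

Unsatisfiable — no assignment works.

Case p1 = True:
  (~p1 | ~p2) forces p2 = False.
  Clause (~p1 | p2) is falsified — contradiction.
Case p1 = False:
  Clause (p1) is falsified — contradiction.
Both cases fail, so the formula is unsatisfiable.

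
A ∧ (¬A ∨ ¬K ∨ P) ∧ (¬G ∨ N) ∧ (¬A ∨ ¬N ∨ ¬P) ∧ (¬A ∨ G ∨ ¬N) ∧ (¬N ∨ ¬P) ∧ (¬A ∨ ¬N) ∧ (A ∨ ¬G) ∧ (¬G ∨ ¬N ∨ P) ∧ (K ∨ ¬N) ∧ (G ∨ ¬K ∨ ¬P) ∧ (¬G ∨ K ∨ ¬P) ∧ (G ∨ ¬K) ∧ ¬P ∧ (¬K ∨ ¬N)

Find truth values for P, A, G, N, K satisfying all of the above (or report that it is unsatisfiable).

P: False, A: True, G: False, N: False, K: False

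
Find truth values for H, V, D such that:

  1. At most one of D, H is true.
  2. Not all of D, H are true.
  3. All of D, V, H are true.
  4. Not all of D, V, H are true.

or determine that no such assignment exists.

Case H = True:
  (1) with H=T forces D = False.
  Constraint (3) is violated (D=F) — contradiction.
Case H = False:
  Constraint (3) is violated (H=F) — contradiction.
Both cases fail — unsatisfiable.

Unsatisfiable — no assignment works.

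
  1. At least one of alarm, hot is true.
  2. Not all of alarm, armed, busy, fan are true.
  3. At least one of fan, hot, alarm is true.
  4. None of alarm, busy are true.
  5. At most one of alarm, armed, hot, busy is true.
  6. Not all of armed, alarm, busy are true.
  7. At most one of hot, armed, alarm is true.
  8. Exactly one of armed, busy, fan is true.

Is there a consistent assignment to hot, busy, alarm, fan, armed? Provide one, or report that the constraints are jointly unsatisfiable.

hot = True, busy = False, alarm = False, fan = True, armed = False

  (1) {alarm, hot}: 1 true — at least one ✓
  (2) {alarm, armed, busy, fan}: 1/4 true — not all ✓
  (3) {fan, hot, alarm}: 2 true — at least one ✓
  (4) {alarm, busy}: 0 true — none ✓
  (5) {alarm, armed, hot, busy}: 1 true — at most one ✓
  (6) {armed, alarm, busy}: 0/3 true — not all ✓
  (7) {hot, armed, alarm}: 1 true — at most one ✓
  (8) {armed, busy, fan}: 1 true — exactly one ✓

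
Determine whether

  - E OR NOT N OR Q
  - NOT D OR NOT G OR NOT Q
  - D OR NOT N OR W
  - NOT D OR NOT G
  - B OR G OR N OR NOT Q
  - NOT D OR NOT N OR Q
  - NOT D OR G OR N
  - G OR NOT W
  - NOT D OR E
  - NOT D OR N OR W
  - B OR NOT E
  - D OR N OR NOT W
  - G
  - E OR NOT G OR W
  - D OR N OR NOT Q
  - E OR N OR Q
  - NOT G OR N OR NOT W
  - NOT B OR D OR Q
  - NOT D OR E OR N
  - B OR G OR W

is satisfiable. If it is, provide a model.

E = False, B = False, N = True, G = True, D = False, Q = True, W = True

Unit clause (G) forces G = True.
In (NOT D OR NOT G) only NOT D is left, so D = False.
Set E = False.
  then (E OR NOT G OR W) forces W = True.
  then (NOT G OR N OR NOT W) forces N = True.
  then (E OR NOT N OR Q) forces Q = True.
Set B = False.
All clauses satisfied.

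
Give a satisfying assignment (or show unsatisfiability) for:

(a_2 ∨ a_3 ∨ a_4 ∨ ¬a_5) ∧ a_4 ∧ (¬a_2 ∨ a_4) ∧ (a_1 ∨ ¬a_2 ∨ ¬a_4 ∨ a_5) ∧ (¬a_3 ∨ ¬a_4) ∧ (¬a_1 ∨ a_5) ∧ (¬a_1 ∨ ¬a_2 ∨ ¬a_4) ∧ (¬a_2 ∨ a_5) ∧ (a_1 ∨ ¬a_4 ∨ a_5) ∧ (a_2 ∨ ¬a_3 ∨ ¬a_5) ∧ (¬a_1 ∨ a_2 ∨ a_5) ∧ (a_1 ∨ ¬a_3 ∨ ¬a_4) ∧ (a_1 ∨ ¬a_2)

a_1 = True, a_2 = False, a_3 = False, a_4 = True, a_5 = True

Unit clause (a_4) forces a_4 = True.
In (¬a_3 ∨ ¬a_4) only ¬a_3 is left, so a_3 = False.
Set a_1 = True.
  then (¬a_1 ∨ a_5) forces a_5 = True.
  then (¬a_1 ∨ ¬a_2 ∨ ¬a_4) forces a_2 = False.
All clauses satisfied.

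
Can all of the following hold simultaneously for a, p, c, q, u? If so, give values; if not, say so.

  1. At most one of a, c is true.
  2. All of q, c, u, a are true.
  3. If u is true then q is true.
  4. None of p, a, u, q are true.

Case a = True:
  Constraint (4) is violated (a=T) — contradiction.
Case a = False:
  Constraint (2) is violated (a=F) — contradiction.
Both cases fail — unsatisfiable.

The formula is unsatisfiable.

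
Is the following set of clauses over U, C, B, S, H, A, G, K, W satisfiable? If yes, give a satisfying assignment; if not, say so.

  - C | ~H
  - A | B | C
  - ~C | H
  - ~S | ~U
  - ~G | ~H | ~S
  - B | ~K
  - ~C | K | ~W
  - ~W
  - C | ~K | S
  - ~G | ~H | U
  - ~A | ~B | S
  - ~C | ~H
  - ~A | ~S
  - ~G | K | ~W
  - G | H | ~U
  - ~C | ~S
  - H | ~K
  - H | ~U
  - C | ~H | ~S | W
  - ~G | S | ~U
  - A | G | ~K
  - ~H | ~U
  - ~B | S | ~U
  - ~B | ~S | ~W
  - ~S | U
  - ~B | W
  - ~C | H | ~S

Unit clause (~W) forces W = False.
In (~B | W) only ~B is left, so B = False.
In (B | ~K) only ~K is left, so K = False.
Set U = False.
  then (~S | U) forces S = False.
Try C = True:
  (~C | H) forces H = True.
  clause (~C | ~H) is falsified — backtrack.
So C = False.
  then (C | ~H) forces H = False.
  then (A | B | C) forces A = True.
Set G = True.
All clauses satisfied.

U = False, C = False, B = False, S = False, H = False, A = True, G = True, K = False, W = False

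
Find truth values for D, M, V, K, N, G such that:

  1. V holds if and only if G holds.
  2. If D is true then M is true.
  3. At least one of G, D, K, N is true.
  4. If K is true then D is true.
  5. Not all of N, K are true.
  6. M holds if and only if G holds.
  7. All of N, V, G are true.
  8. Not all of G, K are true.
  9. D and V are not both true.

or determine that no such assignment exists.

D = False; M = True; V = True; K = False; N = True; G = True

  (1) V=T, G=T — same ✓
  (2) D=F ⇒ M: vacuous ✓
  (3) {G, D, K, N}: 2 true — at least one ✓
  (4) K=F ⇒ D: vacuous ✓
  (5) {N, K}: 1/2 true — not all ✓
  (6) M=T, G=T — same ✓
  (7) {N, V, G}: all 3 true ✓
  (8) {G, K}: 1/2 true — not all ✓
  (9) D=F, V=T — not both ✓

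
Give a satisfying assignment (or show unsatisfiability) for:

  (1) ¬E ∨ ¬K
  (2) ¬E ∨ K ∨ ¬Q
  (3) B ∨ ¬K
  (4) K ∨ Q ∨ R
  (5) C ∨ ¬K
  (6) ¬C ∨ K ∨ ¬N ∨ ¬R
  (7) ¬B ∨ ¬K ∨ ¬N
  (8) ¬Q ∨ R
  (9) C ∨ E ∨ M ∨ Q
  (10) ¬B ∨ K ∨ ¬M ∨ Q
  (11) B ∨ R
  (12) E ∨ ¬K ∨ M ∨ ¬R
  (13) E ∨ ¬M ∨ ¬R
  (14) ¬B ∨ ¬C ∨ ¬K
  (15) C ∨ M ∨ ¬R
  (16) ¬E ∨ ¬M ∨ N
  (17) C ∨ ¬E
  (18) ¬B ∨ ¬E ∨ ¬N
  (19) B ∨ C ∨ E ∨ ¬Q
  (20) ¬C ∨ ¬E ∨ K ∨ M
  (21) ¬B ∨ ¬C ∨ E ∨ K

R=T, M=F, K=F, C=T, Q=F, N=F, E=F, B=F

Set R = True.
Set M = False.
  then (C ∨ M ∨ ¬R) forces C = True.
Try K = True:
  (¬E ∨ ¬K) forces E = False.
  clause (E ∨ ¬K ∨ M ∨ ¬R) is falsified — backtrack.
So K = False.
  then (¬C ∨ K ∨ ¬N ∨ ¬R) forces N = False.
  then (¬C ∨ ¬E ∨ K ∨ M) forces E = False.
  then (¬B ∨ ¬C ∨ E ∨ K) forces B = False.
Set Q = False.
All clauses satisfied.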